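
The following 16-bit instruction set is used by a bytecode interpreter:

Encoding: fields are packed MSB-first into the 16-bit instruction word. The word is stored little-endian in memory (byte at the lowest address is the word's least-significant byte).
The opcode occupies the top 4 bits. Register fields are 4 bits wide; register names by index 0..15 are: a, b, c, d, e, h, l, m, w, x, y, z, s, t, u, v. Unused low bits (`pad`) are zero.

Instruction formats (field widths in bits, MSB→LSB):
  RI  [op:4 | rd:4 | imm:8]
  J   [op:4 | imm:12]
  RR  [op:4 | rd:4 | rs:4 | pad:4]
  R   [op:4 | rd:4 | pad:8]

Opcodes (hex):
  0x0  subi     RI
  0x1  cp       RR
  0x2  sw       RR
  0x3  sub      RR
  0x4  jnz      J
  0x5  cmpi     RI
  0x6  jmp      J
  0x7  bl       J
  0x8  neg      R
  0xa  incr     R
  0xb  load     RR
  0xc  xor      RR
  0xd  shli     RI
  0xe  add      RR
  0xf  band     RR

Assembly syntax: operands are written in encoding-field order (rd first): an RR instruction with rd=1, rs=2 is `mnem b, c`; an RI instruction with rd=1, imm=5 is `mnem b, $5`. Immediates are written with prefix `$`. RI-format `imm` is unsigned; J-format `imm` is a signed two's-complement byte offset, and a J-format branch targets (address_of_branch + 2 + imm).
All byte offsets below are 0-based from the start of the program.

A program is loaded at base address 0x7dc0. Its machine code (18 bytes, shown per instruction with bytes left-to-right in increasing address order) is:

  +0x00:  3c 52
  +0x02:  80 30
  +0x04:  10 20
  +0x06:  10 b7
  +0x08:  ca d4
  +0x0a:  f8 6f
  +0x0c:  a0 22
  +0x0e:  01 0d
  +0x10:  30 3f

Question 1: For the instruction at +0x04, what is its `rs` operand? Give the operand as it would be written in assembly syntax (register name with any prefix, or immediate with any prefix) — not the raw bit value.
b

off 0x04: read 10 20 as little → 0x2010
  op=0x2010>>12=0x2 ⇒ sw (RR)
  rd@[11:8]=0x0 ⇒ a
  rs@[7:4]=0x1 ⇒ b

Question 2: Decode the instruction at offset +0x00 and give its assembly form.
cmpi c, $60

[00] 3c 52 → 0x523c
  opcode bits[15:12]=0x5: cmpi/RI
  [11:8] rd=2 = c
  [7:0] imm=60 = $60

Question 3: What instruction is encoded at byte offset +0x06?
+0x06: 10 b7 ⇒ word 0xb710 (little)
  top 4b → 0xb → load [RR]
  rd@[11:8]=0x7 ⇒ m
  rs@[7:4]=0x1 ⇒ b

load m, b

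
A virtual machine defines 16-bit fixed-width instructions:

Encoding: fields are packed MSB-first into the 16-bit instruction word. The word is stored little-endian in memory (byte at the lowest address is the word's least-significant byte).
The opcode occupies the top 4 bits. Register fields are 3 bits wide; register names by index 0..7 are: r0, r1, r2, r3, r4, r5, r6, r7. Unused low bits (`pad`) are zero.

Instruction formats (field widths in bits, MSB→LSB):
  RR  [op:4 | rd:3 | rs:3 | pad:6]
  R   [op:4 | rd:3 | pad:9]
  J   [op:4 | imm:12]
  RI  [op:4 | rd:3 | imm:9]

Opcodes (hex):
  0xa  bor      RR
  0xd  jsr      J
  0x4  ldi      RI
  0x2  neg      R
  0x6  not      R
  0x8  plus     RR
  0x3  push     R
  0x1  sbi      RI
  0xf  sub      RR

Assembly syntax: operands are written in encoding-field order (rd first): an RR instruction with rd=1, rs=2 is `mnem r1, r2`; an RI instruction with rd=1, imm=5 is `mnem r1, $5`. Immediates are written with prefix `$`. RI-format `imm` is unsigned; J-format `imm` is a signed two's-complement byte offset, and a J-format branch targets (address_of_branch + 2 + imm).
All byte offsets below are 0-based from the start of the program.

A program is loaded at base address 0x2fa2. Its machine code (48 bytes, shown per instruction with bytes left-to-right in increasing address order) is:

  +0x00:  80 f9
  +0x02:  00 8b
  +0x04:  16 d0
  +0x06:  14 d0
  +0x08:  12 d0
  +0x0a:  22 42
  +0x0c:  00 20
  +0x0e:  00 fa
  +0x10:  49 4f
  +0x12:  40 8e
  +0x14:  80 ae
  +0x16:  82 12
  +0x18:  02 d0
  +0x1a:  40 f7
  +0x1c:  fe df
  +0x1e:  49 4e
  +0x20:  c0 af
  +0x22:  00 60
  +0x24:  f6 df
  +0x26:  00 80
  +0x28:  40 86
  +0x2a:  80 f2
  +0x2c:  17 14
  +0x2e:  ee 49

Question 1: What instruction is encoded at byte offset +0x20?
off 0x20: read c0 af as little → 0xafc0
  opcode bits[15:12]=0xa: bor/RR
  rd@[11:9]=0x7 ⇒ r7
  rs@[8:6]=0x7 ⇒ r7

bor r7, r7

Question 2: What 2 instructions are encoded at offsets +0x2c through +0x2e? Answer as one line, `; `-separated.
[2c] 17 14 → 0x1417
  op=0x1417>>12=0x1 ⇒ sbi (RI)
  [11:9] rd=2 = r2
  [8:0] imm=23 = $23
[2e] ee 49 → 0x49ee
  op=0x49ee>>12=0x4 ⇒ ldi (RI)
  [11:9] rd=4 = r4
  [8:0] imm=494 = $494

sbi r2, $23; ldi r4, $494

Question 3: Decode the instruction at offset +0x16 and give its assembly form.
+0x16: 82 12 ⇒ word 0x1282 (little)
  opcode bits[15:12]=0x1: sbi/RI
  rd@[11:9]=0x1 ⇒ r1
  imm@[8:0]=0x82 ⇒ $130

sbi r1, $130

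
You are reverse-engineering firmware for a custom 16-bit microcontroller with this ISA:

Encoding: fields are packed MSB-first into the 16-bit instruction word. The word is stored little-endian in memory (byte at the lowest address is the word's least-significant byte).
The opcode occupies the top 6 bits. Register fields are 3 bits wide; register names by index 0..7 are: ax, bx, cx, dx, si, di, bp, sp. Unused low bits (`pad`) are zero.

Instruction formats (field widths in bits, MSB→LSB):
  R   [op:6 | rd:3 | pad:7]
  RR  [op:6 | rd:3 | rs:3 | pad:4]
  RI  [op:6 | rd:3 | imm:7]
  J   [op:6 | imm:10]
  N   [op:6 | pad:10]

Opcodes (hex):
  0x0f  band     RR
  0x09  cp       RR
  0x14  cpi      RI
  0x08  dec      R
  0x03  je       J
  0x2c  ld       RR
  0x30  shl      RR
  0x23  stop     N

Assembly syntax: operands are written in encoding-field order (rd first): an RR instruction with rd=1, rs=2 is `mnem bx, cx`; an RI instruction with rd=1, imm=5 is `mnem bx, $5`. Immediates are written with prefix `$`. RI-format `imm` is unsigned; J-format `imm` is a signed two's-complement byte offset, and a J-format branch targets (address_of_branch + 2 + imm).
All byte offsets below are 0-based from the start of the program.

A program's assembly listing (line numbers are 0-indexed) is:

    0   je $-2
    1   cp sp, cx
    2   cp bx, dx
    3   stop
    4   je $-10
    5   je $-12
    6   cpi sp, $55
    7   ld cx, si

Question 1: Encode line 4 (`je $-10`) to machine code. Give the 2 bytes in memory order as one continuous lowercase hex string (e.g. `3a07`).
4. je fields op=0x3:6|imm=-10:10 → word 0ff6h → f6 0f

f60f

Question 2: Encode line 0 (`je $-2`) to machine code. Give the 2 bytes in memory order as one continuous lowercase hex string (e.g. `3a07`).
fe0f

line 0 (je): pack op=0x3:6|imm=-2:10 = 0x0ffe; little→ fe 0f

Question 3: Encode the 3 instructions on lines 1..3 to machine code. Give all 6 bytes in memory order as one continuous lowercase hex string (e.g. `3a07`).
line 1 (cp): pack op=0x9:6|rd=7:3|rs=2:3|pad=0:4 = 0x27a0; little→ a0 27
line 2 (cp): pack op=0x9:6|rd=1:3|rs=3:3|pad=0:4 = 0x24b0; little→ b0 24
line 3 (stop): pack op=0x23:6|pad=0:10 = 0x8c00; little→ 00 8c

a027b024008c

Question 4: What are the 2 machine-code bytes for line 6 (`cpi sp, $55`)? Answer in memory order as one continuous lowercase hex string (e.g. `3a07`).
line 6 (cpi): pack op=0x14:6|rd=7:3|imm=55:7 = 0x53b7; little→ b7 53

b753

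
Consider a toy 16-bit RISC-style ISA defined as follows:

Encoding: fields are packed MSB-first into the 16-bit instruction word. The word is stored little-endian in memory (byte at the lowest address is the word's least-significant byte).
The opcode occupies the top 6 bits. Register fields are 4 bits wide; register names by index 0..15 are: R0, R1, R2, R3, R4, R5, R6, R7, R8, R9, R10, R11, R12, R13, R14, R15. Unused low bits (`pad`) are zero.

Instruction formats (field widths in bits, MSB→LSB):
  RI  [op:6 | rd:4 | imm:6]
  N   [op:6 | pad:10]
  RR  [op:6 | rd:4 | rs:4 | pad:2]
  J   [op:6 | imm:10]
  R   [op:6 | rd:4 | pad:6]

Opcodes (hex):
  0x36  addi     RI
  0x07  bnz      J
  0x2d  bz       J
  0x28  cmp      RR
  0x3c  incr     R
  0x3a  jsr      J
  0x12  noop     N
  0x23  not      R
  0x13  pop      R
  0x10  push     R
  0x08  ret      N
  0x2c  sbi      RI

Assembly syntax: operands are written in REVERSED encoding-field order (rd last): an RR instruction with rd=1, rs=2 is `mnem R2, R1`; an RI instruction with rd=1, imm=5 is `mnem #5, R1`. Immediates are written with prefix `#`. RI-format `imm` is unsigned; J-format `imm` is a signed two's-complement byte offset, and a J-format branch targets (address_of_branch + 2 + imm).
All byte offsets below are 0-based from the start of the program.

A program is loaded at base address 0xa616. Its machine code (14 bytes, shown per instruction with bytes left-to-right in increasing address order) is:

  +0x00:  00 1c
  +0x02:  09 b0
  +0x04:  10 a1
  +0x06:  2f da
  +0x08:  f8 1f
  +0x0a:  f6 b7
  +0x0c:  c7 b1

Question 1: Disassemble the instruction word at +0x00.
+0x00: 00 1c ⇒ word 0x1c00 (little)
  top 6b → 0x7 → bnz [J]
  imm: (w>>0)&0x3ff=0x0 → #0

bnz #0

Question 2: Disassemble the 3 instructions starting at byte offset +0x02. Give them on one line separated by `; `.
sbi #9, R0; cmp R4, R4; addi #47, R8

+0x02: 09 b0 ⇒ word 0xb009 (little)
  opcode bits[15:10]=0x2c: sbi/RI
  rd: (w>>6)&0xf=0x0 → R0
  imm: (w>>0)&0x3f=0x9 → #9
+0x04: 10 a1 ⇒ word 0xa110 (little)
  opcode bits[15:10]=0x28: cmp/RR
  rd: (w>>6)&0xf=0x4 → R4
  rs: (w>>2)&0xf=0x4 → R4
+0x06: 2f da ⇒ word 0xda2f (little)
  opcode bits[15:10]=0x36: addi/RI
  rd: (w>>6)&0xf=0x8 → R8
  imm: (w>>0)&0x3f=0x2f → #47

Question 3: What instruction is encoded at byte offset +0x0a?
[0a] f6 b7 → 0xb7f6
  op=0xb7f6>>10=0x2d ⇒ bz (J)
  [9:0] imm=1014 (s10→-10) = #-10

bz #-10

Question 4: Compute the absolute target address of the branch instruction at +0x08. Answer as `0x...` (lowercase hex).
0xa618

off 0x08: read f8 1f as little → 0x1ff8
  op=0x1ff8>>10=0x7 ⇒ bnz (J)
  [9:0] imm=1016 (s10→-8) = #-8
  target = base 0xa616 + off 0x08 + 2 + imm -8 = 0xa618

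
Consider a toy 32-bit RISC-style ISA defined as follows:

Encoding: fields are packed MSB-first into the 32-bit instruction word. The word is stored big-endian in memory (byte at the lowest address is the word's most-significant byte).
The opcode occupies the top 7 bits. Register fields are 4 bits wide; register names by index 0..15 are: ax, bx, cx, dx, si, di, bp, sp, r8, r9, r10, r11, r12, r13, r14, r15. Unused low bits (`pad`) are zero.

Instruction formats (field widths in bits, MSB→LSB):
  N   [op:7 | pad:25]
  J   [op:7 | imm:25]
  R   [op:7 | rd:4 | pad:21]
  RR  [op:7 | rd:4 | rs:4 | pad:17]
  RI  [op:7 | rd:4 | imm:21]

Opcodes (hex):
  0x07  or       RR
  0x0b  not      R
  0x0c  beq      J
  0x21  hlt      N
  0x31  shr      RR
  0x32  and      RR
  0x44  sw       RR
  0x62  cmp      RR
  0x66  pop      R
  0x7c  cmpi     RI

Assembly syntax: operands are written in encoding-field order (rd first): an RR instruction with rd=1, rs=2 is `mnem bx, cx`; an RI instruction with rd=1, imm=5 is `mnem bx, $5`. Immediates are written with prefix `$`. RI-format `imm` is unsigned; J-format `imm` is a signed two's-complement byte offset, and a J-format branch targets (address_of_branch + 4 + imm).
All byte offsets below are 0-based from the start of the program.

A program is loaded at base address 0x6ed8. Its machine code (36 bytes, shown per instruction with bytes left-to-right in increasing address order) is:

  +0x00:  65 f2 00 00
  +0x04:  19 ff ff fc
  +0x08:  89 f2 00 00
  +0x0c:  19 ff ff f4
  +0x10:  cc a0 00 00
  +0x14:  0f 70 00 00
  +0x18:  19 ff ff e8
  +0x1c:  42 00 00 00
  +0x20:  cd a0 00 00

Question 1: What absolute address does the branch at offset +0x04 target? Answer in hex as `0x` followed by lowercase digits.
0x6edc

[04] 19 ff ff fc → 0x19fffffc
  opcode bits[31:25]=0xc: beq/J
  imm@[24:0]=0x1fffffc (s25→-4) ⇒ $-4
  target = base 0x6ed8 + off 0x04 + 4 + imm -4 = 0x6edc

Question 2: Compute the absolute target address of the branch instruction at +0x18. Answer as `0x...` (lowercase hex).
0x6edc

[18] 19 ff ff e8 → 0x19ffffe8
  top 7b → 0xc → beq [J]
  [24:0] imm=33554408 (s25→-24) = $-24
  target = base 0x6ed8 + off 0x18 + 4 + imm -24 = 0x6edc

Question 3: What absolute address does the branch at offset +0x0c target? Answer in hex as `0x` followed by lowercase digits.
0x6edc

+0x0c: 19 ff ff f4 ⇒ word 0x19fffff4 (big)
  op=0x19fffff4>>25=0xc ⇒ beq (J)
  [24:0] imm=33554420 (s25→-12) = $-12
  target = base 0x6ed8 + off 0x0c + 4 + imm -12 = 0x6edc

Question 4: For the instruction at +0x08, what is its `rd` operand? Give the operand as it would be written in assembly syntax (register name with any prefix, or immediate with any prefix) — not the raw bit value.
off 0x08: read 89 f2 00 00 as big → 0x89f20000
  op=0x89f20000>>25=0x44 ⇒ sw (RR)
  [24:21] rd=15 = r15
  [20:17] rs=9 = r9

r15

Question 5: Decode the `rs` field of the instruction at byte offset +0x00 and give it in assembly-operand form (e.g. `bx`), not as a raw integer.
+0x00: 65 f2 00 00 ⇒ word 0x65f20000 (big)
  top 7b → 0x32 → and [RR]
  rd: (w>>21)&0xf=0xf → r15
  rs: (w>>17)&0xf=0x9 → r9

r9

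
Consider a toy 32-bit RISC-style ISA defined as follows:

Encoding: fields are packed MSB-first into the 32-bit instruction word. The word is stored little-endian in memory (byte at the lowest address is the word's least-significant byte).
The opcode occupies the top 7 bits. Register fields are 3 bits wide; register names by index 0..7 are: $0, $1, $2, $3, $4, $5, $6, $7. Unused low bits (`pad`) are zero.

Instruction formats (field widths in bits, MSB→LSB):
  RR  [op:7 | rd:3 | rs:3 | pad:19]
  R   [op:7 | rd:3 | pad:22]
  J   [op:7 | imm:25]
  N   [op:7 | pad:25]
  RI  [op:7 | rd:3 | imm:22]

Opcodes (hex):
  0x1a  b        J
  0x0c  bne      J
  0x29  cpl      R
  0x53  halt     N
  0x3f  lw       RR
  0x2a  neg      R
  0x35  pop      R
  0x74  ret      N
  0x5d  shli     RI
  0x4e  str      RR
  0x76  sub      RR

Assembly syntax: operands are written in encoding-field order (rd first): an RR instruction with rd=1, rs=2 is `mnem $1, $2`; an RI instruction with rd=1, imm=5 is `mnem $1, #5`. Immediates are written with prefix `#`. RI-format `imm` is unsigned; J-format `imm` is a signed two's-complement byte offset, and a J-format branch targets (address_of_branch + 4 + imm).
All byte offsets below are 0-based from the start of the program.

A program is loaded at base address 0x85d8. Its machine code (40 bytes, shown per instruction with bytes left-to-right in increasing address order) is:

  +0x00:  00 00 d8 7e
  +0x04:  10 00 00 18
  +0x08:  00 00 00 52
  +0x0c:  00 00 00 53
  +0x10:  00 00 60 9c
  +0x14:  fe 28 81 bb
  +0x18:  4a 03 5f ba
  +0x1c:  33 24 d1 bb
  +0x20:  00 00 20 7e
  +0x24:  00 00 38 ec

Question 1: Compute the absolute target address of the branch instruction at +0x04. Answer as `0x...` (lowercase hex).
0x85f0

[04] 10 00 00 18 → 0x18000010
  opcode bits[31:25]=0xc: bne/J
  imm@[24:0]=0x10 ⇒ #16
  target = base 0x85d8 + off 0x04 + 4 + imm 16 = 0x85f0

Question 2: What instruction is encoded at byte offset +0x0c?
cpl $4

@+0c  little-endian(00 00 00 53) = 0x53000000
  top 7b → 0x29 → cpl [R]
  [24:22] rd=4 = $4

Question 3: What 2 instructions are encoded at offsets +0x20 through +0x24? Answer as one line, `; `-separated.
lw $0, $4; sub $0, $7

+0x20: 00 00 20 7e ⇒ word 0x7e200000 (little)
  op=0x7e200000>>25=0x3f ⇒ lw (RR)
  rd@[24:22]=0x0 ⇒ $0
  rs@[21:19]=0x4 ⇒ $4
+0x24: 00 00 38 ec ⇒ word 0xec380000 (little)
  op=0xec380000>>25=0x76 ⇒ sub (RR)
  rd@[24:22]=0x0 ⇒ $0
  rs@[21:19]=0x7 ⇒ $7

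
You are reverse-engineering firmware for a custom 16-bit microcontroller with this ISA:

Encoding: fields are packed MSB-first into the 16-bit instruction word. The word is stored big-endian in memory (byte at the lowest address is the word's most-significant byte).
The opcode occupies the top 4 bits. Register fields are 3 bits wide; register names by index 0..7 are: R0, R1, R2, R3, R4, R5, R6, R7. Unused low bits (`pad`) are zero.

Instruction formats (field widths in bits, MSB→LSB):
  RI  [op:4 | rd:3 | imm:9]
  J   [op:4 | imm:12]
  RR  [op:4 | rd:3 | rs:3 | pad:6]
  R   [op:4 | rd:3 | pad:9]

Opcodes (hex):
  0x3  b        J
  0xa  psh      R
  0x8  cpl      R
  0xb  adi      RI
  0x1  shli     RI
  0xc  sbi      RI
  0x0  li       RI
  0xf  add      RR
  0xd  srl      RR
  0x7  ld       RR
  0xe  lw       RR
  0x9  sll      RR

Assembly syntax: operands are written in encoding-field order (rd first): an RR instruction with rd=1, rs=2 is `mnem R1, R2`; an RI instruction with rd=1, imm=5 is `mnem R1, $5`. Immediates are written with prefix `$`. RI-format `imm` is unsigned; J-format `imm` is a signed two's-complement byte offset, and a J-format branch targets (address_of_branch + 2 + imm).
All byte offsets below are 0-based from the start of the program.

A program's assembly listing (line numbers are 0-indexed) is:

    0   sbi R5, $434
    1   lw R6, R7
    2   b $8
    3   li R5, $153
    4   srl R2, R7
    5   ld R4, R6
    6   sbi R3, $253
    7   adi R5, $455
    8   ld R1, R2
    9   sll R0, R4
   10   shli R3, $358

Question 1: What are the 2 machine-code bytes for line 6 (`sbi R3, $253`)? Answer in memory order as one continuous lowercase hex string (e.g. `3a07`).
6. sbi fields op=0xc:4|rd=3:3|imm=253:9 → word c6fdh → c6 fd

c6fd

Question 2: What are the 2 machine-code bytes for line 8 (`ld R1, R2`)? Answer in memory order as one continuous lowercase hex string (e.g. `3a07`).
7280

line 8 (ld): pack op=0x7:4|rd=1:3|rs=2:3|pad=0:6 = 0x7280; big→ 72 80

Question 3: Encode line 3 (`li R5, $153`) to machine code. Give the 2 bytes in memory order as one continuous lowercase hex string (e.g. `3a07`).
0a99

3. li fields op=0x0:4|rd=5:3|imm=153:9 → word 0a99h → 0a 99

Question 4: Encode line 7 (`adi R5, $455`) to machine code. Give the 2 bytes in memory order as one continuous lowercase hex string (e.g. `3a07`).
line 7 (adi): pack op=0xb:4|rd=5:3|imm=455:9 = 0xbbc7; big→ bb c7

bbc7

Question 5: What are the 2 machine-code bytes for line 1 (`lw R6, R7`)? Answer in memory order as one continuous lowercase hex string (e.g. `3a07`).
edc0

line 1 (lw): pack op=0xe:4|rd=6:3|rs=7:3|pad=0:6 = 0xedc0; big→ ed c0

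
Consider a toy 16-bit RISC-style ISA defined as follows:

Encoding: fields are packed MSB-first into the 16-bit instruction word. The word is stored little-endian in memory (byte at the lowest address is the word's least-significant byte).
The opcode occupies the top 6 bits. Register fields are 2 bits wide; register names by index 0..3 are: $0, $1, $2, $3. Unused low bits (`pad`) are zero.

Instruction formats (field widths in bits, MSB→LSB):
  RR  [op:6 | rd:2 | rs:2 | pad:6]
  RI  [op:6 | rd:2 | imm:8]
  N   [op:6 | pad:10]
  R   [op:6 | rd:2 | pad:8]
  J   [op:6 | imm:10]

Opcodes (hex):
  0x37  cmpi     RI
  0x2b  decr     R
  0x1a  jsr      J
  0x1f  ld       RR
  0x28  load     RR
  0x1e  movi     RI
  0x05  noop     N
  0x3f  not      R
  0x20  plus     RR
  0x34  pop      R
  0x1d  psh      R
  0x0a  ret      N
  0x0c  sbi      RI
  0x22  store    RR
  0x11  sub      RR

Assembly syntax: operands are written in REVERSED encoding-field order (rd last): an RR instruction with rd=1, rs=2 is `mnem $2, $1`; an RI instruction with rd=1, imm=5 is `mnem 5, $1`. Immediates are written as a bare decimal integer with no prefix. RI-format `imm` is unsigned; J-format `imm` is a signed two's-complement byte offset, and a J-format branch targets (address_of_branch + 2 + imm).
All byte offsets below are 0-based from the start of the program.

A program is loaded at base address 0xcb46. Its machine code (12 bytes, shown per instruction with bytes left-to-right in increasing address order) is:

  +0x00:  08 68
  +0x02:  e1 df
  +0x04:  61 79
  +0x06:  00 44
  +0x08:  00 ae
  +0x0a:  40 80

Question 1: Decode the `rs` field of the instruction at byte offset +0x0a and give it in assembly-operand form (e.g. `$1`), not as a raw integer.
$1

off 0x0a: read 40 80 as little → 0x8040
  op=0x8040>>10=0x20 ⇒ plus (RR)
  rd: (w>>8)&0x3=0x0 → $0
  rs: (w>>6)&0x3=0x1 → $1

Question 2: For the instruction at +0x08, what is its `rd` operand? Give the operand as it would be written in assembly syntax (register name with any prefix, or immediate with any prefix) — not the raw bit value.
$2

off 0x08: read 00 ae as little → 0xae00
  opcode bits[15:10]=0x2b: decr/R
  [9:8] rd=2 = $2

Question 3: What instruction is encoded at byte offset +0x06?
sub $0, $0

@+06  little-endian(00 44) = 0x4400
  op=0x4400>>10=0x11 ⇒ sub (RR)
  rd@[9:8]=0x0 ⇒ $0
  rs@[7:6]=0x0 ⇒ $0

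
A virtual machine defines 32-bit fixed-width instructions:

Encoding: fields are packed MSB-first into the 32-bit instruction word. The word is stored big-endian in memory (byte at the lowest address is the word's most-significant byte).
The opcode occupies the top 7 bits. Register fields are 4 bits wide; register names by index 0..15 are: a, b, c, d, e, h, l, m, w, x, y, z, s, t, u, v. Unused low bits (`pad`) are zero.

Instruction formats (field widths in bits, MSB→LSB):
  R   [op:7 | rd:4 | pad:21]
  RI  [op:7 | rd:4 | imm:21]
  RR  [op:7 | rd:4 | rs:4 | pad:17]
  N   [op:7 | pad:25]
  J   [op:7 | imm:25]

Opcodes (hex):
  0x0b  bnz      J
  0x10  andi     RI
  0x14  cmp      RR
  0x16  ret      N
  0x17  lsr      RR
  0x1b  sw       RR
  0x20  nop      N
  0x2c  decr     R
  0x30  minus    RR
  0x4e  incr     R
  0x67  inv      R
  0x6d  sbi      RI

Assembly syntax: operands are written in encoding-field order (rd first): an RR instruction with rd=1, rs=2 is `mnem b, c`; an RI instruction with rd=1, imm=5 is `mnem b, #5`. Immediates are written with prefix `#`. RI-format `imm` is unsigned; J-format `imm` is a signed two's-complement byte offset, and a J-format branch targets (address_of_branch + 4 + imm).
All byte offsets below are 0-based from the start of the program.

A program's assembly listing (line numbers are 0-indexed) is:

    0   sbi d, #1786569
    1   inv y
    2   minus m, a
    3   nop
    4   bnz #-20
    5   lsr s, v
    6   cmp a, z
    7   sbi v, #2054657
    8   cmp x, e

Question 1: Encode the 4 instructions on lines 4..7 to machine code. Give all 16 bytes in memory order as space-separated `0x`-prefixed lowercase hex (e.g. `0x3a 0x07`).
0x17 0xff 0xff 0xec 0x2f 0x9e 0x00 0x00 0x28 0x16 0x00 0x00 0xdb 0xff 0x5a 0x01

line 4 (bnz): pack op=0xb:7|imm=-20:25 = 0x17ffffec; big→ 17 ff ff ec
line 5 (lsr): pack op=0x17:7|rd=12:4|rs=15:4|pad=0:17 = 0x2f9e0000; big→ 2f 9e 00 00
line 6 (cmp): pack op=0x14:7|rd=0:4|rs=11:4|pad=0:17 = 0x28160000; big→ 28 16 00 00
line 7 (sbi): pack op=0x6d:7|rd=15:4|imm=2054657:21 = 0xdbff5a01; big→ db ff 5a 01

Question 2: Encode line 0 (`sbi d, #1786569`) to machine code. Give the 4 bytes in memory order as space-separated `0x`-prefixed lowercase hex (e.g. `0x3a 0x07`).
line 0 (sbi): pack op=0x6d:7|rd=3:4|imm=1786569:21 = 0xda7b42c9; big→ da 7b 42 c9

0xda 0x7b 0x42 0xc9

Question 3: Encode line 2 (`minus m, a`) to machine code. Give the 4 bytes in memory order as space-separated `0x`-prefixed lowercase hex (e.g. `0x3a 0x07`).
line 2 (minus): pack op=0x30:7|rd=7:4|rs=0:4|pad=0:17 = 0x60e00000; big→ 60 e0 00 00

0x60 0xe0 0x00 0x00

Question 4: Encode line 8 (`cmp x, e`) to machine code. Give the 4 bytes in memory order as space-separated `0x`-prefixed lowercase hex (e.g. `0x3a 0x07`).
8. cmp fields op=0x14:7|rd=9:4|rs=4:4|pad=0:17 → word 29280000h → 29 28 00 00

0x29 0x28 0x00 0x00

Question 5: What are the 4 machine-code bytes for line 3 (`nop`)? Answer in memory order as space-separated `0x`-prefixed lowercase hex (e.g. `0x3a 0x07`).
L3: nop op=0x20:7|pad=0:25 ⇒ 0x40000000 ⇒ big 40 00 00 00

0x40 0x00 0x00 0x00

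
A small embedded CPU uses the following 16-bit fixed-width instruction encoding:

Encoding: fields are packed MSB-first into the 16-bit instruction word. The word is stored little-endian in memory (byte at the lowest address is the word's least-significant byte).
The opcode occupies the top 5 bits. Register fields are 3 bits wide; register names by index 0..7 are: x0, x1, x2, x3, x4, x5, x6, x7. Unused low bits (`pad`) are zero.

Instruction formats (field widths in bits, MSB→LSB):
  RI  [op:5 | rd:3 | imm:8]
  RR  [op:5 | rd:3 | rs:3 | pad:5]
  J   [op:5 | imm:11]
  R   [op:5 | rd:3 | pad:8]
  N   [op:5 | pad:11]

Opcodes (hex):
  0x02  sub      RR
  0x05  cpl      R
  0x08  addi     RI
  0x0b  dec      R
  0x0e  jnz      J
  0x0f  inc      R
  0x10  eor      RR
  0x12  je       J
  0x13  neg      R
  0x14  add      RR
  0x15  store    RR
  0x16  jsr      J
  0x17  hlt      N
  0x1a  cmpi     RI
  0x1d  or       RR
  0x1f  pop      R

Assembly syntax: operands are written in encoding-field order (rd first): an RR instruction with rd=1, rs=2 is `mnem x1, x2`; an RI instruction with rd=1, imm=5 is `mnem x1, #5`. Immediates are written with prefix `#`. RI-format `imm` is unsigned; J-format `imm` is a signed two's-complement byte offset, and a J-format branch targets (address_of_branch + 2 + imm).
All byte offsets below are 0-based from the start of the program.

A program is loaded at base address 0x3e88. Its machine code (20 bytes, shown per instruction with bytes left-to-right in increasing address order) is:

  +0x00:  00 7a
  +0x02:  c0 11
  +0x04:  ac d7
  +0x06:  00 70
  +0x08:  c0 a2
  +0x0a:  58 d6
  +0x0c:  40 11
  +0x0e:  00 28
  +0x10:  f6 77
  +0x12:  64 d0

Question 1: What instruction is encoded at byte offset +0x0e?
cpl x0

@+0e  little-endian(00 28) = 0x2800
  op=0x2800>>11=0x5 ⇒ cpl (R)
  [10:8] rd=0 = x0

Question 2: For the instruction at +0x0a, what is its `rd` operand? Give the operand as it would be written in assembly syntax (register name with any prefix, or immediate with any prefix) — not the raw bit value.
x6

@+0a  little-endian(58 d6) = 0xd658
  top 5b → 0x1a → cmpi [RI]
  rd: (w>>8)&0x7=0x6 → x6
  imm: (w>>0)&0xff=0x58 → #88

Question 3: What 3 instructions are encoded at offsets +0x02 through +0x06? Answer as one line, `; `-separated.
sub x1, x6; cmpi x7, #172; jnz #0

+0x02: c0 11 ⇒ word 0x11c0 (little)
  top 5b → 0x2 → sub [RR]
  rd@[10:8]=0x1 ⇒ x1
  rs@[7:5]=0x6 ⇒ x6
+0x04: ac d7 ⇒ word 0xd7ac (little)
  top 5b → 0x1a → cmpi [RI]
  rd@[10:8]=0x7 ⇒ x7
  imm@[7:0]=0xac ⇒ #172
+0x06: 00 70 ⇒ word 0x7000 (little)
  top 5b → 0xe → jnz [J]
  imm@[10:0]=0x0 ⇒ #0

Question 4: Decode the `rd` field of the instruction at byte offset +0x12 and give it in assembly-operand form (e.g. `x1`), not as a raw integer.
x0

[12] 64 d0 → 0xd064
  top 5b → 0x1a → cmpi [RI]
  [10:8] rd=0 = x0
  [7:0] imm=100 = #100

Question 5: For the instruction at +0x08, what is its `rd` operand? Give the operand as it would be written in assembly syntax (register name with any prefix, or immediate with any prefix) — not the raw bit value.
x2

@+08  little-endian(c0 a2) = 0xa2c0
  op=0xa2c0>>11=0x14 ⇒ add (RR)
  [10:8] rd=2 = x2
  [7:5] rs=6 = x6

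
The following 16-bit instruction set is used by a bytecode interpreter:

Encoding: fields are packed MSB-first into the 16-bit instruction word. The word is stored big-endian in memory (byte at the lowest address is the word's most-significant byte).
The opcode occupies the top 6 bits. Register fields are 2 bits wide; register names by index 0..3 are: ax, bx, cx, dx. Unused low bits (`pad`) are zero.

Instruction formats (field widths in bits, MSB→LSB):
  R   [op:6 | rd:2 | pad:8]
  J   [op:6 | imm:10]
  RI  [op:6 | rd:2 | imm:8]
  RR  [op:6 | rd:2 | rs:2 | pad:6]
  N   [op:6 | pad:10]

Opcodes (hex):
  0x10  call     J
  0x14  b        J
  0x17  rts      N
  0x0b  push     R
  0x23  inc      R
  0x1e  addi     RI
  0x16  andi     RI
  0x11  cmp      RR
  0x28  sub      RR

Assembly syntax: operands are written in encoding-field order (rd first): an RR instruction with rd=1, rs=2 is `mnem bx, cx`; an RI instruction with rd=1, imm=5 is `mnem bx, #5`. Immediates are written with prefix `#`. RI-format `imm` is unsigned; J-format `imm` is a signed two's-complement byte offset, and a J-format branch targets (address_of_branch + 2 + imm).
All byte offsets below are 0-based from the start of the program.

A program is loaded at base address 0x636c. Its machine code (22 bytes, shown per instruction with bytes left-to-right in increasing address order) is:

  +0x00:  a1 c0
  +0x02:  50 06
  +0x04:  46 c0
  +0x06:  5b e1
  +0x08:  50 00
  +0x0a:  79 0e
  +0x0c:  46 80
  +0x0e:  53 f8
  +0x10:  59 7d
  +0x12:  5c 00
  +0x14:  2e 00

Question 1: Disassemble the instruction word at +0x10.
[10] 59 7d → 0x597d
  op=0x597d>>10=0x16 ⇒ andi (RI)
  rd@[9:8]=0x1 ⇒ bx
  imm@[7:0]=0x7d ⇒ #125

andi bx, #125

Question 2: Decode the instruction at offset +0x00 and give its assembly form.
off 0x00: read a1 c0 as big → 0xa1c0
  op=0xa1c0>>10=0x28 ⇒ sub (RR)
  rd: (w>>8)&0x3=0x1 → bx
  rs: (w>>6)&0x3=0x3 → dx

sub bx, dx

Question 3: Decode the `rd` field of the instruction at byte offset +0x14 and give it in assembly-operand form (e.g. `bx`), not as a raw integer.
cx

@+14  big-endian(2e 00) = 0x2e00
  top 6b → 0xb → push [R]
  [9:8] rd=2 = cx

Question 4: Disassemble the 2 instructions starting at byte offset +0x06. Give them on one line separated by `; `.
[06] 5b e1 → 0x5be1
  top 6b → 0x16 → andi [RI]
  rd@[9:8]=0x3 ⇒ dx
  imm@[7:0]=0xe1 ⇒ #225
[08] 50 00 → 0x5000
  top 6b → 0x14 → b [J]
  imm@[9:0]=0x0 ⇒ #0

andi dx, #225; b #0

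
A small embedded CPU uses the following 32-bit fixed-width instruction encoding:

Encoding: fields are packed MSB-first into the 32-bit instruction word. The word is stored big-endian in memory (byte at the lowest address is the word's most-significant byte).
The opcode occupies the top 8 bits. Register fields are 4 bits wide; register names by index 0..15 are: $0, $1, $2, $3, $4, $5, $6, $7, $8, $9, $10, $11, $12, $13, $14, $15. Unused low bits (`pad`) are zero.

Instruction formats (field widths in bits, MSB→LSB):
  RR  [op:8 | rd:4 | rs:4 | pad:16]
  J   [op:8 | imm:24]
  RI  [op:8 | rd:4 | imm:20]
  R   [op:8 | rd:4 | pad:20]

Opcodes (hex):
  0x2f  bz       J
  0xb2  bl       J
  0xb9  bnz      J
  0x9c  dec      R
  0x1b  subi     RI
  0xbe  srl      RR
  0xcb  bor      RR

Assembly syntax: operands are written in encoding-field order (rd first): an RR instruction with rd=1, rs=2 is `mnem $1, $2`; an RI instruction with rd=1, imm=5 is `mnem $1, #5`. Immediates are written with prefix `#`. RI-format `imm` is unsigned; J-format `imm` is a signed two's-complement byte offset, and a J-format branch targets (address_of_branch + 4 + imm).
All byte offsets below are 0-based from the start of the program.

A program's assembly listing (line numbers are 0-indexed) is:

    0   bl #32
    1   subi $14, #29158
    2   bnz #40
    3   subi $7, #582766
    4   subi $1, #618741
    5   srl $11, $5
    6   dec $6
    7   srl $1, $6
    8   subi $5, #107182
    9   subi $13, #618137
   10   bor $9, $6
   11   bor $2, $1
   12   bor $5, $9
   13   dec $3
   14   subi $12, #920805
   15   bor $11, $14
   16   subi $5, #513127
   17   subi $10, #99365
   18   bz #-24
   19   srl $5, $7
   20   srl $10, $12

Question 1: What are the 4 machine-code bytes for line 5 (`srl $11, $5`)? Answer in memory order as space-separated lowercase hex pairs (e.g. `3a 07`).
be b5 00 00

5. srl fields op=0xbe:8|rd=11:4|rs=5:4|pad=0:16 → word beb50000h → be b5 00 00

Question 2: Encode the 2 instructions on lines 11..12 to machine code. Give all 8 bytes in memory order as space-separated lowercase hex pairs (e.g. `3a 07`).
11. bor fields op=0xcb:8|rd=2:4|rs=1:4|pad=0:16 → word cb210000h → cb 21 00 00
12. bor fields op=0xcb:8|rd=5:4|rs=9:4|pad=0:16 → word cb590000h → cb 59 00 00

cb 21 00 00 cb 59 00 00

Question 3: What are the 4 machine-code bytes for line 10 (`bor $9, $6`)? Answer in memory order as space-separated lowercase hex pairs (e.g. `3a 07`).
cb 96 00 00

10. bor fields op=0xcb:8|rd=9:4|rs=6:4|pad=0:16 → word cb960000h → cb 96 00 00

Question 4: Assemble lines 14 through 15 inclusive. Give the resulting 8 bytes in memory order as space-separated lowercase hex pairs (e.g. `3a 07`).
L14: subi op=0x1b:8|rd=12:4|imm=920805:20 ⇒ 0x1bce0ce5 ⇒ big 1b ce 0c e5
L15: bor op=0xcb:8|rd=11:4|rs=14:4|pad=0:16 ⇒ 0xcbbe0000 ⇒ big cb be 00 00

1b ce 0c e5 cb be 00 00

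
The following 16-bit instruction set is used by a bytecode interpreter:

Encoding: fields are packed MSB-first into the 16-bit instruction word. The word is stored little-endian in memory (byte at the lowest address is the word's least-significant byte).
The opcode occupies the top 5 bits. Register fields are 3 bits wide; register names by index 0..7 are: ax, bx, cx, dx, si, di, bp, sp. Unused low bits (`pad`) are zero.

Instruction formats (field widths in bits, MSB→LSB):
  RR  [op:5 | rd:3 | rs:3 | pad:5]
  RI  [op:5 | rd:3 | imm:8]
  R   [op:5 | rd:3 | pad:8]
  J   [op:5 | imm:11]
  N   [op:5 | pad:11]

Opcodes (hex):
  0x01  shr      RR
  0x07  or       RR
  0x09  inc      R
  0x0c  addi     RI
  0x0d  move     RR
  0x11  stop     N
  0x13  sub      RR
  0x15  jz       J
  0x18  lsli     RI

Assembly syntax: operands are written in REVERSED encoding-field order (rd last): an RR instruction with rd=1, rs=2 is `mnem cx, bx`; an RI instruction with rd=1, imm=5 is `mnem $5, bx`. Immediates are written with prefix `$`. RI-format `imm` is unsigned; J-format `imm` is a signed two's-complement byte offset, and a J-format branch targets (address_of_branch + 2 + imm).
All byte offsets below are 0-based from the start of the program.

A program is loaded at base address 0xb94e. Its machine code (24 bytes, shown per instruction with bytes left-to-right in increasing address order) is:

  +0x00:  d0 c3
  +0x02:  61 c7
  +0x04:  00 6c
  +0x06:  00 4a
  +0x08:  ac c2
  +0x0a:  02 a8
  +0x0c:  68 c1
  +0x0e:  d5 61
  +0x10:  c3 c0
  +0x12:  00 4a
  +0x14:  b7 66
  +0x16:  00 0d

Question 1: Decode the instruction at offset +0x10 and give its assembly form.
@+10  little-endian(c3 c0) = 0xc0c3
  op=0xc0c3>>11=0x18 ⇒ lsli (RI)
  rd@[10:8]=0x0 ⇒ ax
  imm@[7:0]=0xc3 ⇒ $195

lsli $195, ax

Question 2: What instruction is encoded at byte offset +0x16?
shr ax, di

+0x16: 00 0d ⇒ word 0x0d00 (little)
  op=0x0d00>>11=0x1 ⇒ shr (RR)
  [10:8] rd=5 = di
  [7:5] rs=0 = ax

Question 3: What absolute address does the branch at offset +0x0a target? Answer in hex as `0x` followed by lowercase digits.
0xb95c

off 0x0a: read 02 a8 as little → 0xa802
  opcode bits[15:11]=0x15: jz/J
  [10:0] imm=2 = $2
  target = base 0xb94e + off 0x0a + 2 + imm 2 = 0xb95c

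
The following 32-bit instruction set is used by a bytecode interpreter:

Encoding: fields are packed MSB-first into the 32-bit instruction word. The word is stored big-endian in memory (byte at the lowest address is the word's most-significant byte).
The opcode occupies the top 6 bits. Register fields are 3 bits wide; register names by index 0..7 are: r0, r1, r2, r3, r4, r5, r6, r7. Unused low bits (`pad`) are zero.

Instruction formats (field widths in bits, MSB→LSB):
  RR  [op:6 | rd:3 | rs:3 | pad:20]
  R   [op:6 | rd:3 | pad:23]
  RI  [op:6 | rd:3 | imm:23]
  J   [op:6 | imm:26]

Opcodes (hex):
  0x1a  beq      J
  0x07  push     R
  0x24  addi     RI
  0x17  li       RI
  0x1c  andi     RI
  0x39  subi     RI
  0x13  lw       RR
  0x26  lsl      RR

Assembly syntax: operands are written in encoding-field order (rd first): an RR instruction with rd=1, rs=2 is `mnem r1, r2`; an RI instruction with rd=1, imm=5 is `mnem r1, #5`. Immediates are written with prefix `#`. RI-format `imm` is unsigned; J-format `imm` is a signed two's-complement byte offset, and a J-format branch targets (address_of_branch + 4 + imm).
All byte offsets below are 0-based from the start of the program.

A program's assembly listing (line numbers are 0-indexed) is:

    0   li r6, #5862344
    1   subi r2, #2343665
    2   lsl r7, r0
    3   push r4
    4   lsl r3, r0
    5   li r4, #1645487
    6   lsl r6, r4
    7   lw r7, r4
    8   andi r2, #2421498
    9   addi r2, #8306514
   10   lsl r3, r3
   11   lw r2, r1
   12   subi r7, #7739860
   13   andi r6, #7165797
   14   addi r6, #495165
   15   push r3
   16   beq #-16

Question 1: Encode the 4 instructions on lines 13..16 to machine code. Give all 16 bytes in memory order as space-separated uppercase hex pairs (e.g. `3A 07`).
73 6D 57 65 93 07 8E 3D 1D 80 00 00 6B FF FF F0

L13: andi op=0x1c:6|rd=6:3|imm=7165797:23 ⇒ 0x736d5765 ⇒ big 73 6d 57 65
L14: addi op=0x24:6|rd=6:3|imm=495165:23 ⇒ 0x93078e3d ⇒ big 93 07 8e 3d
L15: push op=0x7:6|rd=3:3|pad=0:23 ⇒ 0x1d800000 ⇒ big 1d 80 00 00
L16: beq op=0x1a:6|imm=-16:26 ⇒ 0x6bfffff0 ⇒ big 6b ff ff f0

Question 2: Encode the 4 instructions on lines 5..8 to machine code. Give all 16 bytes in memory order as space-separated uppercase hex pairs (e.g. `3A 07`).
line 5 (li): pack op=0x17:6|rd=4:3|imm=1645487:23 = 0x5e191baf; big→ 5e 19 1b af
line 6 (lsl): pack op=0x26:6|rd=6:3|rs=4:3|pad=0:20 = 0x9b400000; big→ 9b 40 00 00
line 7 (lw): pack op=0x13:6|rd=7:3|rs=4:3|pad=0:20 = 0x4fc00000; big→ 4f c0 00 00
line 8 (andi): pack op=0x1c:6|rd=2:3|imm=2421498:23 = 0x7124f2fa; big→ 71 24 f2 fa

5E 19 1B AF 9B 40 00 00 4F C0 00 00 71 24 F2 FA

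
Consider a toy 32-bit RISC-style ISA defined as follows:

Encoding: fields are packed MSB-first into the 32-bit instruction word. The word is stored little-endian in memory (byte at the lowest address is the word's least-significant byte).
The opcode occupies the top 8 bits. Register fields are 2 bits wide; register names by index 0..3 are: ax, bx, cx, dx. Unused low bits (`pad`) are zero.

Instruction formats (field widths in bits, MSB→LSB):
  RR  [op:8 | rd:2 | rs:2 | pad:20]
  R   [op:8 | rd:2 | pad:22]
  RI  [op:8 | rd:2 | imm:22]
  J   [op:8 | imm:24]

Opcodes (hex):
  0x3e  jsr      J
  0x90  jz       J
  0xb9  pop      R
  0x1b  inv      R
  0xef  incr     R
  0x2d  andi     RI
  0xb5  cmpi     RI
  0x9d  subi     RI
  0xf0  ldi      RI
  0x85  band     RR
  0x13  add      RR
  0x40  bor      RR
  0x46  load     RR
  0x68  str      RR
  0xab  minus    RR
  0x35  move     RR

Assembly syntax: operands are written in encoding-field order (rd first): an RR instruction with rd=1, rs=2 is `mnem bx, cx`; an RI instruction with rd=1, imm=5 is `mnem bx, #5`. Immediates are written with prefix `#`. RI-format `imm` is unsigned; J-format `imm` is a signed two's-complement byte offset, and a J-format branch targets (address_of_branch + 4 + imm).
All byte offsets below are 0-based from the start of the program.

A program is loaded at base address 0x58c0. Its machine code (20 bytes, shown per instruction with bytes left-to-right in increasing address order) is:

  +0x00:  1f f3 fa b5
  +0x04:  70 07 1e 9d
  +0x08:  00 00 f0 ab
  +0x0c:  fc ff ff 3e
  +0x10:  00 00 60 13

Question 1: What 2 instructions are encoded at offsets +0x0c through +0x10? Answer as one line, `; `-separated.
off 0x0c: read fc ff ff 3e as little → 0x3efffffc
  top 8b → 0x3e → jsr [J]
  [23:0] imm=16777212 (s24→-4) = #-4
off 0x10: read 00 00 60 13 as little → 0x13600000
  top 8b → 0x13 → add [RR]
  [23:22] rd=1 = bx
  [21:20] rs=2 = cx

jsr #-4; add bx, cx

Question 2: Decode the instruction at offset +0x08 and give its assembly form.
@+08  little-endian(00 00 f0 ab) = 0xabf00000
  top 8b → 0xab → minus [RR]
  rd@[23:22]=0x3 ⇒ dx
  rs@[21:20]=0x3 ⇒ dx

minus dx, dx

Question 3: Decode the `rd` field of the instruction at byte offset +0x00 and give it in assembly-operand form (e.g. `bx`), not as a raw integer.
dx

off 0x00: read 1f f3 fa b5 as little → 0xb5faf31f
  opcode bits[31:24]=0xb5: cmpi/RI
  rd: (w>>22)&0x3=0x3 → dx
  imm: (w>>0)&0x3fffff=0x3af31f → #3863327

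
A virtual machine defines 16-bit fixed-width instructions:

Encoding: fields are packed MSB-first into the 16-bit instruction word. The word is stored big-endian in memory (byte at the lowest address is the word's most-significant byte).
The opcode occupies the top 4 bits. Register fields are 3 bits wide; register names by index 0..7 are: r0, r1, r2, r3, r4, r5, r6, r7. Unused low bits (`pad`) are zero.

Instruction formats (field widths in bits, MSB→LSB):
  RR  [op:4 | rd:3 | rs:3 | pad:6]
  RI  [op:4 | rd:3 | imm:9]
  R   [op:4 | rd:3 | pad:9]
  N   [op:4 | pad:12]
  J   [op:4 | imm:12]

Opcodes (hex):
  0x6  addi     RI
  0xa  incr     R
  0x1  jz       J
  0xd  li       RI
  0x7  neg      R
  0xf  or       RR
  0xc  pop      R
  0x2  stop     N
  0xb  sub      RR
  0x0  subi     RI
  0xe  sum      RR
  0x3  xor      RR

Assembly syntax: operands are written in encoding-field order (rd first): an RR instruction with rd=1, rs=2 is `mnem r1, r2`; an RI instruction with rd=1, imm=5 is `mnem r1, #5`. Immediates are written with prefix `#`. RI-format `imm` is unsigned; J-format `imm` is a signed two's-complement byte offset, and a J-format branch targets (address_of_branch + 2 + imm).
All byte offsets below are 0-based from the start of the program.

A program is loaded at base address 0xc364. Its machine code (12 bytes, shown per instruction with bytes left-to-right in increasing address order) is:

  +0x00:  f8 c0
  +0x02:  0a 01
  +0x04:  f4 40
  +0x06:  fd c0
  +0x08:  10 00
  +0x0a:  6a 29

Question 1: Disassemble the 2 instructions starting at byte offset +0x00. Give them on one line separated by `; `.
or r4, r3; subi r5, #1

off 0x00: read f8 c0 as big → 0xf8c0
  top 4b → 0xf → or [RR]
  rd@[11:9]=0x4 ⇒ r4
  rs@[8:6]=0x3 ⇒ r3
off 0x02: read 0a 01 as big → 0x0a01
  top 4b → 0x0 → subi [RI]
  rd@[11:9]=0x5 ⇒ r5
  imm@[8:0]=0x1 ⇒ #1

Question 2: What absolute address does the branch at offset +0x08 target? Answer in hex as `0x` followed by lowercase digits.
+0x08: 10 00 ⇒ word 0x1000 (big)
  op=0x1000>>12=0x1 ⇒ jz (J)
  [11:0] imm=0 = #0
  target = base 0xc364 + off 0x08 + 2 + imm 0 = 0xc36e

0xc36e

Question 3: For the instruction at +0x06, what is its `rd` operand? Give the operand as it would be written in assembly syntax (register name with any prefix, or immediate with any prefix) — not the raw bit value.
r6

off 0x06: read fd c0 as big → 0xfdc0
  top 4b → 0xf → or [RR]
  rd: (w>>9)&0x7=0x6 → r6
  rs: (w>>6)&0x7=0x7 → r7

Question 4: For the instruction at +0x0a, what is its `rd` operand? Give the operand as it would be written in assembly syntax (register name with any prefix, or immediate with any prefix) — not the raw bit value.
[0a] 6a 29 → 0x6a29
  top 4b → 0x6 → addi [RI]
  rd: (w>>9)&0x7=0x5 → r5
  imm: (w>>0)&0x1ff=0x29 → #41

r5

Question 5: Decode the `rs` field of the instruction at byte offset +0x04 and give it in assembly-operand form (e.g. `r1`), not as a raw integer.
r1

+0x04: f4 40 ⇒ word 0xf440 (big)
  opcode bits[15:12]=0xf: or/RR
  rd: (w>>9)&0x7=0x2 → r2
  rs: (w>>6)&0x7=0x1 → r1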